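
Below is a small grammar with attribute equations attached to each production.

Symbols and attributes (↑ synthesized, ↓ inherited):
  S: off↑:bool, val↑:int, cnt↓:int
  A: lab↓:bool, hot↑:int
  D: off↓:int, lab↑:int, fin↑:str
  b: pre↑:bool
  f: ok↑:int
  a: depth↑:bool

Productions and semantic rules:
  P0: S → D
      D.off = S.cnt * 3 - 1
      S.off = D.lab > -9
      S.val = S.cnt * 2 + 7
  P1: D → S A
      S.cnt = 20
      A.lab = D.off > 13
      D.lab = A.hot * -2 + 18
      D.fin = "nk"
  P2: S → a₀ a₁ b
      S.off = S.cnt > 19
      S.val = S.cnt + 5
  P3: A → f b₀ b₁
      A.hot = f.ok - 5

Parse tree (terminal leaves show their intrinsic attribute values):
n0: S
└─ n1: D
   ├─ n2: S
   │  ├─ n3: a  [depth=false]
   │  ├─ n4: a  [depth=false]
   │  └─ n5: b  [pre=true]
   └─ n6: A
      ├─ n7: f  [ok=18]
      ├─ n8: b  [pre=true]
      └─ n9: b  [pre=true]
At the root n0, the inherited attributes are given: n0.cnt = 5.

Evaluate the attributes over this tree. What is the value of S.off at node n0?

true

1. n0.cnt = 5  [given at root]
2. n1.off = 14  [S.cnt * 3 - 1]
3. n2.cnt = 20  [20]
4. n3.depth = false  [terminal]
5. n4.depth = false  [terminal]
6. n5.pre = true  [terminal]
7. n2.off = true  [S.cnt > 19]
8. n2.val = 25  [S.cnt + 5]
9. n6.lab = true  [D.off > 13]
10. n7.ok = 18  [terminal]
11. n8.pre = true  [terminal]
12. n9.pre = true  [terminal]
13. n6.hot = 13  [f.ok - 5]
14. n1.lab = -8  [A.hot * -2 + 18]
15. n1.fin = "nk"  ["nk"]
16. n0.off = true  [D.lab > -9]
17. n0.val = 17  [S.cnt * 2 + 7]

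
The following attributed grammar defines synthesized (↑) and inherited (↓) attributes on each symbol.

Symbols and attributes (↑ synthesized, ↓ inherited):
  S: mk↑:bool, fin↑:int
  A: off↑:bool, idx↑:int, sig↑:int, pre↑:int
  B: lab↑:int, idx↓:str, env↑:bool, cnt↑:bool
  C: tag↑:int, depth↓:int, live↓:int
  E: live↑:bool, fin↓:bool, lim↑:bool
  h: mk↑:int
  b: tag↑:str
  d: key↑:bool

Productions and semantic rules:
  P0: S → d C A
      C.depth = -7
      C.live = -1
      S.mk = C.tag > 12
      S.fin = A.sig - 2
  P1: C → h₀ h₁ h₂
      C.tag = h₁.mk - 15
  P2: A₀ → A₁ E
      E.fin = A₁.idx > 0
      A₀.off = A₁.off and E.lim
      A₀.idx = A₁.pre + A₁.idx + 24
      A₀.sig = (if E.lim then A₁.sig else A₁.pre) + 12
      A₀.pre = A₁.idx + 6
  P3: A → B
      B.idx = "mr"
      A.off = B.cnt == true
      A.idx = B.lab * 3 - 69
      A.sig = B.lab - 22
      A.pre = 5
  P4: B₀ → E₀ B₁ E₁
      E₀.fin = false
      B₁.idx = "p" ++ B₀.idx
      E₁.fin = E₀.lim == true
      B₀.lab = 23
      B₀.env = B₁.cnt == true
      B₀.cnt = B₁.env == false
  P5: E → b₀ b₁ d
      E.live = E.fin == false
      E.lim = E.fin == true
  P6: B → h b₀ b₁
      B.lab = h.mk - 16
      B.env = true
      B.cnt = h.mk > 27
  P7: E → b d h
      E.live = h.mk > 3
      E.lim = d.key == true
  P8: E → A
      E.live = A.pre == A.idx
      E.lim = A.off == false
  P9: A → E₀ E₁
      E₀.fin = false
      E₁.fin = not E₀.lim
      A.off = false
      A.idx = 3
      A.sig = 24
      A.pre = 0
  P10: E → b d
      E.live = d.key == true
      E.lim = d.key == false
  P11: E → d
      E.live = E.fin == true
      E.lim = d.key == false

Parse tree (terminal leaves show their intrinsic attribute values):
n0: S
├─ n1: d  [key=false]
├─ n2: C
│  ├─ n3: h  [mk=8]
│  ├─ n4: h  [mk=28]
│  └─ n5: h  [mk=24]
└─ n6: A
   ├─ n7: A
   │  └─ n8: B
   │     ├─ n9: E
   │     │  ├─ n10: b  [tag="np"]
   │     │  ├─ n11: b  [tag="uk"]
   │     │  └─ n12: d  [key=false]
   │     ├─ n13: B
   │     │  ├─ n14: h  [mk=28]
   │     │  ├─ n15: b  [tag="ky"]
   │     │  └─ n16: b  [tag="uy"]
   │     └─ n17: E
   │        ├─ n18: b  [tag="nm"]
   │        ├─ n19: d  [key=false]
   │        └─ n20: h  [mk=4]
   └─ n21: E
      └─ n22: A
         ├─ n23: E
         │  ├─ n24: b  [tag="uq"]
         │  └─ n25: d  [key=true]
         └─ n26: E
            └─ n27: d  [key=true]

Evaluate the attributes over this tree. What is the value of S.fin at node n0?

11

1. n1.key = false  [terminal]
2. n2.depth = -7  [-7]
3. n2.live = -1  [-1]
4. n3.mk = 8  [terminal]
5. n4.mk = 28  [terminal]
6. n5.mk = 24  [terminal]
7. n2.tag = 13  [h₁.mk - 15]
8. n8.idx = "mr"  ["mr"]
9. n9.fin = false  [false]
10. n10.tag = "np"  [terminal]
11. n11.tag = "uk"  [terminal]
12. n12.key = false  [terminal]
13. n9.live = true  [E.fin == false]
14. n9.lim = false  [E.fin == true]
15. n13.idx = "pmr"  ["p" ++ B₀.idx]
16. n14.mk = 28  [terminal]
17. n15.tag = "ky"  [terminal]
18. n16.tag = "uy"  [terminal]
19. n13.lab = 12  [h.mk - 16]
20. n13.env = true  [true]
21. n13.cnt = true  [h.mk > 27]
22. n17.fin = false  [E₀.lim == true]
23. n18.tag = "nm"  [terminal]
24. n19.key = false  [terminal]
25. n20.mk = 4  [terminal]
26. n17.live = true  [h.mk > 3]
27. n17.lim = false  [d.key == true]
28. n8.lab = 23  [23]
29. n8.env = true  [B₁.cnt == true]
30. n8.cnt = false  [B₁.env == false]
31. n7.off = false  [B.cnt == true]
32. n7.idx = 0  [B.lab * 3 - 69]
33. n7.sig = 1  [B.lab - 22]
34. n7.pre = 5  [5]
35. n21.fin = false  [A₁.idx > 0]
36. n23.fin = false  [false]
37. n24.tag = "uq"  [terminal]
38. n25.key = true  [terminal]
39. n23.live = true  [d.key == true]
40. n23.lim = false  [d.key == false]
41. n26.fin = true  [not E₀.lim]
42. n27.key = true  [terminal]
43. n26.live = true  [E.fin == true]
44. n26.lim = false  [d.key == false]
45. n22.off = false  [false]
46. n22.idx = 3  [3]
47. n22.sig = 24  [24]
48. n22.pre = 0  [0]
49. n21.live = false  [A.pre == A.idx]
50. n21.lim = true  [A.off == false]
51. n6.off = false  [A₁.off and E.lim]
52. n6.idx = 29  [A₁.pre + A₁.idx + 24]
53. n6.sig = 13  [(if E.lim then A₁.sig else A₁.pre) + 12]
54. n6.pre = 6  [A₁.idx + 6]
55. n0.mk = true  [C.tag > 12]
56. n0.fin = 11  [A.sig - 2]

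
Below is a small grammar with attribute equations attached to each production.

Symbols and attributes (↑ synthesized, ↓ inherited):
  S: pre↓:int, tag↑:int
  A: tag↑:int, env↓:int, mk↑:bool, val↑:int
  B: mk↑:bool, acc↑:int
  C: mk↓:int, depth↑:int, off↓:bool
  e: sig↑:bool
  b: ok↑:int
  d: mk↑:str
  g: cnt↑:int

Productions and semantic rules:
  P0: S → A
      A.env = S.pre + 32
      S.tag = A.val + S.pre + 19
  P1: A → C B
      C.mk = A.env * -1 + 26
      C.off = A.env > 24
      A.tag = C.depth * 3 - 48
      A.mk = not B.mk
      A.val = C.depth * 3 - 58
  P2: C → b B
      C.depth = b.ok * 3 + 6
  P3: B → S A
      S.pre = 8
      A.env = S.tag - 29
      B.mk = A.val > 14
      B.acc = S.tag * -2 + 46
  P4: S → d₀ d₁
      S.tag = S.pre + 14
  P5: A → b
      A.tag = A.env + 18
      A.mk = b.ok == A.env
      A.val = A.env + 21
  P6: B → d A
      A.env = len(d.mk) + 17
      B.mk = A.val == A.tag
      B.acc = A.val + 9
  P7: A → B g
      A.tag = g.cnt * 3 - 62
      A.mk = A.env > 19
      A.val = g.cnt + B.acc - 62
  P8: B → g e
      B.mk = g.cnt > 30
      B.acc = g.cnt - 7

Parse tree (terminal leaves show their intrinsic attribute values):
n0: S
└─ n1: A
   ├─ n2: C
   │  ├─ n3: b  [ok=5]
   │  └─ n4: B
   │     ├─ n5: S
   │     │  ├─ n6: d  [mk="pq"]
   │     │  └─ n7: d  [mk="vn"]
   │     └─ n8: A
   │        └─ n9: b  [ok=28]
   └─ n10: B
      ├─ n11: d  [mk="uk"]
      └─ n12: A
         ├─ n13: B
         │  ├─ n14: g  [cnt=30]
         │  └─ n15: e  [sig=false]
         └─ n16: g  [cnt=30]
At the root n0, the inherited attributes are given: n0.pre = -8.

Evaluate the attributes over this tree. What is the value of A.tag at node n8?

11

1. n0.pre = -8  [given at root]
2. n1.env = 24  [S.pre + 32]
3. n2.mk = 2  [A.env * -1 + 26]
4. n2.off = false  [A.env > 24]
5. n3.ok = 5  [terminal]
6. n5.pre = 8  [8]
7. n6.mk = "pq"  [terminal]
8. n7.mk = "vn"  [terminal]
9. n5.tag = 22  [S.pre + 14]
10. n8.env = -7  [S.tag - 29]
11. n9.ok = 28  [terminal]
12. n8.tag = 11  [A.env + 18]
13. n8.mk = false  [b.ok == A.env]
14. n8.val = 14  [A.env + 21]
15. n4.mk = false  [A.val > 14]
16. n4.acc = 2  [S.tag * -2 + 46]
17. n2.depth = 21  [b.ok * 3 + 6]
18. n11.mk = "uk"  [terminal]
19. n12.env = 19  [len(d.mk) + 17]
20. n14.cnt = 30  [terminal]
21. n15.sig = false  [terminal]
22. n13.mk = false  [g.cnt > 30]
23. n13.acc = 23  [g.cnt - 7]
24. n16.cnt = 30  [terminal]
25. n12.tag = 28  [g.cnt * 3 - 62]
26. n12.mk = false  [A.env > 19]
27. n12.val = -9  [g.cnt + B.acc - 62]
28. n10.mk = false  [A.val == A.tag]
29. n10.acc = 0  [A.val + 9]
30. n1.tag = 15  [C.depth * 3 - 48]
31. n1.mk = true  [not B.mk]
32. n1.val = 5  [C.depth * 3 - 58]
33. n0.tag = 16  [A.val + S.pre + 19]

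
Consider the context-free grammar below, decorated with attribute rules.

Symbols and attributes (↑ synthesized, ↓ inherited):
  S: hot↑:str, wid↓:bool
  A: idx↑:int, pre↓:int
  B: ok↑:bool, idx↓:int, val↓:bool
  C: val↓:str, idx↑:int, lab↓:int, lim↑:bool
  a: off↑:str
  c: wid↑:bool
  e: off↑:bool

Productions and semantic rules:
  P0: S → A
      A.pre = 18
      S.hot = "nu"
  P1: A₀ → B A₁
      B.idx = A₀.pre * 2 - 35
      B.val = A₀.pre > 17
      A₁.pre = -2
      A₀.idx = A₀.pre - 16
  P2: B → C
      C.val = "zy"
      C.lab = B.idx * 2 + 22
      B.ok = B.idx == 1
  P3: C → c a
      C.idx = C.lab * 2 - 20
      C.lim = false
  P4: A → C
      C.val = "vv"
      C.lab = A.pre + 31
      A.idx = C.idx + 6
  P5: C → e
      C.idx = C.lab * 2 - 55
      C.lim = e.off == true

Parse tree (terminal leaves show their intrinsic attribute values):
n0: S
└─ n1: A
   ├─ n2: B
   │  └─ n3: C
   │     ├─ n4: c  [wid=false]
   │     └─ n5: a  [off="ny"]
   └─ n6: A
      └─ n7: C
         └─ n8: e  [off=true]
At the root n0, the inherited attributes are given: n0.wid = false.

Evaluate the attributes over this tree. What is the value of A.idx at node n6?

1. n0.wid = false  [given at root]
2. n1.pre = 18  [18]
3. n2.idx = 1  [A₀.pre * 2 - 35]
4. n2.val = true  [A₀.pre > 17]
5. n3.val = "zy"  ["zy"]
6. n3.lab = 24  [B.idx * 2 + 22]
7. n4.wid = false  [terminal]
8. n5.off = "ny"  [terminal]
9. n3.idx = 28  [C.lab * 2 - 20]
10. n3.lim = false  [false]
11. n2.ok = true  [B.idx == 1]
12. n6.pre = -2  [-2]
13. n7.val = "vv"  ["vv"]
14. n7.lab = 29  [A.pre + 31]
15. n8.off = true  [terminal]
16. n7.idx = 3  [C.lab * 2 - 55]
17. n7.lim = true  [e.off == true]
18. n6.idx = 9  [C.idx + 6]
19. n1.idx = 2  [A₀.pre - 16]
20. n0.hot = "nu"  ["nu"]

9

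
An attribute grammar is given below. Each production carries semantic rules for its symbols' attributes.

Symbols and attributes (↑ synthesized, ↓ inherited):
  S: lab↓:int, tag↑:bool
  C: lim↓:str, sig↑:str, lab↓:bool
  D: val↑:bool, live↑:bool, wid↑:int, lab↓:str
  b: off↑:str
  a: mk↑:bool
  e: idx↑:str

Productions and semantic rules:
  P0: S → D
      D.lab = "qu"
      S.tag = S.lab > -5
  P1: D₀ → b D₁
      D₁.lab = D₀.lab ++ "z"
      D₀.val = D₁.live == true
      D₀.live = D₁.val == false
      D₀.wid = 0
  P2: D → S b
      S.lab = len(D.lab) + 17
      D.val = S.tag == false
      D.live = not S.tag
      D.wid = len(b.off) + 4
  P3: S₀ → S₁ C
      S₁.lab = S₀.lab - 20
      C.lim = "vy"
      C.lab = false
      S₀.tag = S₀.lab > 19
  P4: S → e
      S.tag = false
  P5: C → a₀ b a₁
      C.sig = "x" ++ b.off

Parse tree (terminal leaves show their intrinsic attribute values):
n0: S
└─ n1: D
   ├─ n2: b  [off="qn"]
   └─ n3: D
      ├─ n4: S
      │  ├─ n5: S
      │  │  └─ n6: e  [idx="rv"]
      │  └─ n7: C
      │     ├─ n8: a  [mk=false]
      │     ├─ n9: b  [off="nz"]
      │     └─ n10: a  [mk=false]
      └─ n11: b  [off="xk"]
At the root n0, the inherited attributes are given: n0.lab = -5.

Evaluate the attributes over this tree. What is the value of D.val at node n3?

false

1. n0.lab = -5  [given at root]
2. n1.lab = "qu"  ["qu"]
3. n2.off = "qn"  [terminal]
4. n3.lab = "quz"  [D₀.lab ++ "z"]
5. n4.lab = 20  [len(D.lab) + 17]
6. n5.lab = 0  [S₀.lab - 20]
7. n6.idx = "rv"  [terminal]
8. n5.tag = false  [false]
9. n7.lim = "vy"  ["vy"]
10. n7.lab = false  [false]
11. n8.mk = false  [terminal]
12. n9.off = "nz"  [terminal]
13. n10.mk = false  [terminal]
14. n7.sig = "xnz"  ["x" ++ b.off]
15. n4.tag = true  [S₀.lab > 19]
16. n11.off = "xk"  [terminal]
17. n3.val = false  [S.tag == false]
18. n3.live = false  [not S.tag]
19. n3.wid = 6  [len(b.off) + 4]
20. n1.val = false  [D₁.live == true]
21. n1.live = true  [D₁.val == false]
22. n1.wid = 0  [0]
23. n0.tag = false  [S.lab > -5]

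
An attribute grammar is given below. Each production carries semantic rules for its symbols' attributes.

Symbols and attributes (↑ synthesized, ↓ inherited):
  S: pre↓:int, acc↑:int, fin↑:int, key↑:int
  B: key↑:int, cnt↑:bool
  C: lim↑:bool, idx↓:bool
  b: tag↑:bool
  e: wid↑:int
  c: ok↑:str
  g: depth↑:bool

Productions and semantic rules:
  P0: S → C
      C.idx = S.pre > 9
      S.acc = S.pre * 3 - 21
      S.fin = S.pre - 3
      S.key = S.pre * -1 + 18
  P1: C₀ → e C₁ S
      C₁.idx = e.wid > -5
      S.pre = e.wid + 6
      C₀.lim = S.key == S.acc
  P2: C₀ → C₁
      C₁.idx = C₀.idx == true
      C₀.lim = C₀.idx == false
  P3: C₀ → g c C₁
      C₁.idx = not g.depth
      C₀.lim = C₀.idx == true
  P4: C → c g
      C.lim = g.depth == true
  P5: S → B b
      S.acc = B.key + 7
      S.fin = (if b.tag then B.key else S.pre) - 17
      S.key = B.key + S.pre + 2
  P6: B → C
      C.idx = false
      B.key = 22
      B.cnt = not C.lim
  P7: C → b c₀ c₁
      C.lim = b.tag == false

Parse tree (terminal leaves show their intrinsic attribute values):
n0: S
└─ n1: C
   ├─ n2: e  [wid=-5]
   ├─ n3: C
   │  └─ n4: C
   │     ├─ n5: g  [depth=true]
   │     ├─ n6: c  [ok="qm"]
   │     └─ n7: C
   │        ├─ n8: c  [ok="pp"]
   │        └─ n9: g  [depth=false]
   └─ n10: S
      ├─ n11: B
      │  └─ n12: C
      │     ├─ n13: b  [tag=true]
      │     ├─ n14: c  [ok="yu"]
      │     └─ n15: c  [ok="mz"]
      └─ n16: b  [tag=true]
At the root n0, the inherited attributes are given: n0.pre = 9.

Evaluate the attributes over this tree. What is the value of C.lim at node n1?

false

1. n0.pre = 9  [given at root]
2. n1.idx = false  [S.pre > 9]
3. n2.wid = -5  [terminal]
4. n3.idx = false  [e.wid > -5]
5. n4.idx = false  [C₀.idx == true]
6. n5.depth = true  [terminal]
7. n6.ok = "qm"  [terminal]
8. n7.idx = false  [not g.depth]
9. n8.ok = "pp"  [terminal]
10. n9.depth = false  [terminal]
11. n7.lim = false  [g.depth == true]
12. n4.lim = false  [C₀.idx == true]
13. n3.lim = true  [C₀.idx == false]
14. n10.pre = 1  [e.wid + 6]
15. n12.idx = false  [false]
16. n13.tag = true  [terminal]
17. n14.ok = "yu"  [terminal]
18. n15.ok = "mz"  [terminal]
19. n12.lim = false  [b.tag == false]
20. n11.key = 22  [22]
21. n11.cnt = true  [not C.lim]
22. n16.tag = true  [terminal]
23. n10.acc = 29  [B.key + 7]
24. n10.fin = 5  [(if b.tag then B.key else S.pre) - 17]
25. n10.key = 25  [B.key + S.pre + 2]
26. n1.lim = false  [S.key == S.acc]
27. n0.acc = 6  [S.pre * 3 - 21]
28. n0.fin = 6  [S.pre - 3]
29. n0.key = 9  [S.pre * -1 + 18]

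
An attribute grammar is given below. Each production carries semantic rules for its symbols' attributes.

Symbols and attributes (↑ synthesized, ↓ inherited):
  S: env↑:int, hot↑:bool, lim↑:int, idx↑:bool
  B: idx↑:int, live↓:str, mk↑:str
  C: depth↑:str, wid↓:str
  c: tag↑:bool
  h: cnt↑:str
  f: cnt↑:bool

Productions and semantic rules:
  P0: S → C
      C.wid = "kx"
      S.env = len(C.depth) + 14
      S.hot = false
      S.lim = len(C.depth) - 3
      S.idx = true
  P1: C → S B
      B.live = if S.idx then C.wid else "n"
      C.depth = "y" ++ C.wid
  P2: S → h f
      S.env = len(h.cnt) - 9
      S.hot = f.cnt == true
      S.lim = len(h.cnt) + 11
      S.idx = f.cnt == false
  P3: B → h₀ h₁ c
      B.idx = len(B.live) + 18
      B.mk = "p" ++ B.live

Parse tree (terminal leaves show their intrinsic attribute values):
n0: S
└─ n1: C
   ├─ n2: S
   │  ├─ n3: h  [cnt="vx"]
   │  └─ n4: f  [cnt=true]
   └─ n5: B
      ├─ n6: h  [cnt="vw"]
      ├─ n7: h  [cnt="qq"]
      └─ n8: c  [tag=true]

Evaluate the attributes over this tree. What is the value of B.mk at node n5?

"pn"

1. n1.wid = "kx"  ["kx"]
2. n3.cnt = "vx"  [terminal]
3. n4.cnt = true  [terminal]
4. n2.env = -7  [len(h.cnt) - 9]
5. n2.hot = true  [f.cnt == true]
6. n2.lim = 13  [len(h.cnt) + 11]
7. n2.idx = false  [f.cnt == false]
8. n5.live = "n"  [if S.idx then C.wid else "n"]
9. n6.cnt = "vw"  [terminal]
10. n7.cnt = "qq"  [terminal]
11. n8.tag = true  [terminal]
12. n5.idx = 19  [len(B.live) + 18]
13. n5.mk = "pn"  ["p" ++ B.live]
14. n1.depth = "ykx"  ["y" ++ C.wid]
15. n0.env = 17  [len(C.depth) + 14]
16. n0.hot = false  [false]
17. n0.lim = 0  [len(C.depth) - 3]
18. n0.idx = true  [true]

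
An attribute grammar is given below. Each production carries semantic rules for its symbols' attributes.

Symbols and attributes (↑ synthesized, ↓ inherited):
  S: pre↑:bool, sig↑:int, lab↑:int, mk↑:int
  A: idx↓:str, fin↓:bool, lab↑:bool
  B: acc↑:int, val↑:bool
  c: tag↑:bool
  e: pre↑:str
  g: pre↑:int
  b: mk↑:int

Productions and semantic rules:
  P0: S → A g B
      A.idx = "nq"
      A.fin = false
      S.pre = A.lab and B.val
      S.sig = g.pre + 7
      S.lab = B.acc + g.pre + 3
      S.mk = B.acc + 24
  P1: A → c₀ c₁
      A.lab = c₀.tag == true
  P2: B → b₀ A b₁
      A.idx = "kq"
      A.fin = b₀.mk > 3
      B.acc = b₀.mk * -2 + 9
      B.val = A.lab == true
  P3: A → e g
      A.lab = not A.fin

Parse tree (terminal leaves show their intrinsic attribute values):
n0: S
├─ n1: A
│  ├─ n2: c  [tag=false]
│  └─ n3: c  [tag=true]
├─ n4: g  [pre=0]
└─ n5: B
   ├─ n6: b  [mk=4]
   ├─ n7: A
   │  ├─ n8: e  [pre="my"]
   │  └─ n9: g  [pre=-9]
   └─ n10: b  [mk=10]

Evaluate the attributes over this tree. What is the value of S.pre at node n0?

1. n1.idx = "nq"  ["nq"]
2. n1.fin = false  [false]
3. n2.tag = false  [terminal]
4. n3.tag = true  [terminal]
5. n1.lab = false  [c₀.tag == true]
6. n4.pre = 0  [terminal]
7. n6.mk = 4  [terminal]
8. n7.idx = "kq"  ["kq"]
9. n7.fin = true  [b₀.mk > 3]
10. n8.pre = "my"  [terminal]
11. n9.pre = -9  [terminal]
12. n7.lab = false  [not A.fin]
13. n10.mk = 10  [terminal]
14. n5.acc = 1  [b₀.mk * -2 + 9]
15. n5.val = false  [A.lab == true]
16. n0.pre = false  [A.lab and B.val]
17. n0.sig = 7  [g.pre + 7]
18. n0.lab = 4  [B.acc + g.pre + 3]
19. n0.mk = 25  [B.acc + 24]

false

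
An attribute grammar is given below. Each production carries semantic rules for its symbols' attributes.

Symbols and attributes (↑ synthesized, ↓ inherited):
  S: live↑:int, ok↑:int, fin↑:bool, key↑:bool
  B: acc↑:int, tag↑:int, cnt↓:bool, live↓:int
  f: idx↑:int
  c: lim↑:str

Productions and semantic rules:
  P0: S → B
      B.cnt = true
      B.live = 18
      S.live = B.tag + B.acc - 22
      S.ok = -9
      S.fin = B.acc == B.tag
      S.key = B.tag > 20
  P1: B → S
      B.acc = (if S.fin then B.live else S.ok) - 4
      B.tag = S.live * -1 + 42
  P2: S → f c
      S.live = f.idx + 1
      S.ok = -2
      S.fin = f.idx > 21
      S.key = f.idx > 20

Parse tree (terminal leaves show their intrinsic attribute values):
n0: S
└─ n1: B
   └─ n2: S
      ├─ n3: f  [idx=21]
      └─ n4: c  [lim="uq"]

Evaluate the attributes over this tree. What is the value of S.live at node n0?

1. n1.cnt = true  [true]
2. n1.live = 18  [18]
3. n3.idx = 21  [terminal]
4. n4.lim = "uq"  [terminal]
5. n2.live = 22  [f.idx + 1]
6. n2.ok = -2  [-2]
7. n2.fin = false  [f.idx > 21]
8. n2.key = true  [f.idx > 20]
9. n1.acc = -6  [(if S.fin then B.live else S.ok) - 4]
10. n1.tag = 20  [S.live * -1 + 42]
11. n0.live = -8  [B.tag + B.acc - 22]
12. n0.ok = -9  [-9]
13. n0.fin = false  [B.acc == B.tag]
14. n0.key = false  [B.tag > 20]

-8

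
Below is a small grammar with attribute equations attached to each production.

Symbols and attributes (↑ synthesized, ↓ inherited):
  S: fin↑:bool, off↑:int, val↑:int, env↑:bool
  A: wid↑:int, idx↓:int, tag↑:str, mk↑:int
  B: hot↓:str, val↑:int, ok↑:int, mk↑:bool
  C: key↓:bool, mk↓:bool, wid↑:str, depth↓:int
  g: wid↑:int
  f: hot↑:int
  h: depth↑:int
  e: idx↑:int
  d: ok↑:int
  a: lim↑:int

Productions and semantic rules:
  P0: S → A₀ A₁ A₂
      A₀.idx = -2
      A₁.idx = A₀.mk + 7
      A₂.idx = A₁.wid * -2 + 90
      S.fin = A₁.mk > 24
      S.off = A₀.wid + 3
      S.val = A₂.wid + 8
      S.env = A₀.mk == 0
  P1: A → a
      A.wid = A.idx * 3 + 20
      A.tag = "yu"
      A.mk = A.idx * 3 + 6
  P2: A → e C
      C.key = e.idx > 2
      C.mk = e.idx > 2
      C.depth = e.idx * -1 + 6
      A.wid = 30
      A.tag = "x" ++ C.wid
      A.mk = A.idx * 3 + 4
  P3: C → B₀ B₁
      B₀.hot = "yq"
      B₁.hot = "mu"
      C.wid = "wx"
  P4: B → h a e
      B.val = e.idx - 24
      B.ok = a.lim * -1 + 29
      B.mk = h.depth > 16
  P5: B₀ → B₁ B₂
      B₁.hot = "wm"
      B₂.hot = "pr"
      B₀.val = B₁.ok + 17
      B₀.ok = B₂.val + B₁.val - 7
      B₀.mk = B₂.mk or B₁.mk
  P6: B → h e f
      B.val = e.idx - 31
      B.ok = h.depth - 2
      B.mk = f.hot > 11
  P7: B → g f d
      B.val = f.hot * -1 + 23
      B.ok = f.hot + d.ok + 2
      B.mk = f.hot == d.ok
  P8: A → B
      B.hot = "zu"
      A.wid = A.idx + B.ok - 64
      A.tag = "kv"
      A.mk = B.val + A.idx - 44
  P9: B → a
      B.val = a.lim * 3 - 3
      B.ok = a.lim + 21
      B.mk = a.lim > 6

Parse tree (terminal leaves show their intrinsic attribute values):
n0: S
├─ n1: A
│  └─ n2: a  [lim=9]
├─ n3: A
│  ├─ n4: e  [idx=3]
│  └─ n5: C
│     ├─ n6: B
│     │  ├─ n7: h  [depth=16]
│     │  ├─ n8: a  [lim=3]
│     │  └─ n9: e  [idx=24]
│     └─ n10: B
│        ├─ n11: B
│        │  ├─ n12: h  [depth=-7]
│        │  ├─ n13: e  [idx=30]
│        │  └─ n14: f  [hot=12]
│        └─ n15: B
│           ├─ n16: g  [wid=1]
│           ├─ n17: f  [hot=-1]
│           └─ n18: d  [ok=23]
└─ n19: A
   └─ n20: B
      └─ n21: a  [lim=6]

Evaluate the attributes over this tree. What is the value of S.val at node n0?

1. n1.idx = -2  [-2]
2. n2.lim = 9  [terminal]
3. n1.wid = 14  [A.idx * 3 + 20]
4. n1.tag = "yu"  ["yu"]
5. n1.mk = 0  [A.idx * 3 + 6]
6. n3.idx = 7  [A₀.mk + 7]
7. n4.idx = 3  [terminal]
8. n5.key = true  [e.idx > 2]
9. n5.mk = true  [e.idx > 2]
10. n5.depth = 3  [e.idx * -1 + 6]
11. n6.hot = "yq"  ["yq"]
12. n7.depth = 16  [terminal]
13. n8.lim = 3  [terminal]
14. n9.idx = 24  [terminal]
15. n6.val = 0  [e.idx - 24]
16. n6.ok = 26  [a.lim * -1 + 29]
17. n6.mk = false  [h.depth > 16]
18. n10.hot = "mu"  ["mu"]
19. n11.hot = "wm"  ["wm"]
20. n12.depth = -7  [terminal]
21. n13.idx = 30  [terminal]
22. n14.hot = 12  [terminal]
23. n11.val = -1  [e.idx - 31]
24. n11.ok = -9  [h.depth - 2]
25. n11.mk = true  [f.hot > 11]
26. n15.hot = "pr"  ["pr"]
27. n16.wid = 1  [terminal]
28. n17.hot = -1  [terminal]
29. n18.ok = 23  [terminal]
30. n15.val = 24  [f.hot * -1 + 23]
31. n15.ok = 24  [f.hot + d.ok + 2]
32. n15.mk = false  [f.hot == d.ok]
33. n10.val = 8  [B₁.ok + 17]
34. n10.ok = 16  [B₂.val + B₁.val - 7]
35. n10.mk = true  [B₂.mk or B₁.mk]
36. n5.wid = "wx"  ["wx"]
37. n3.wid = 30  [30]
38. n3.tag = "xwx"  ["x" ++ C.wid]
39. n3.mk = 25  [A.idx * 3 + 4]
40. n19.idx = 30  [A₁.wid * -2 + 90]
41. n20.hot = "zu"  ["zu"]
42. n21.lim = 6  [terminal]
43. n20.val = 15  [a.lim * 3 - 3]
44. n20.ok = 27  [a.lim + 21]
45. n20.mk = false  [a.lim > 6]
46. n19.wid = -7  [A.idx + B.ok - 64]
47. n19.tag = "kv"  ["kv"]
48. n19.mk = 1  [B.val + A.idx - 44]
49. n0.fin = true  [A₁.mk > 24]
50. n0.off = 17  [A₀.wid + 3]
51. n0.val = 1  [A₂.wid + 8]
52. n0.env = true  [A₀.mk == 0]

1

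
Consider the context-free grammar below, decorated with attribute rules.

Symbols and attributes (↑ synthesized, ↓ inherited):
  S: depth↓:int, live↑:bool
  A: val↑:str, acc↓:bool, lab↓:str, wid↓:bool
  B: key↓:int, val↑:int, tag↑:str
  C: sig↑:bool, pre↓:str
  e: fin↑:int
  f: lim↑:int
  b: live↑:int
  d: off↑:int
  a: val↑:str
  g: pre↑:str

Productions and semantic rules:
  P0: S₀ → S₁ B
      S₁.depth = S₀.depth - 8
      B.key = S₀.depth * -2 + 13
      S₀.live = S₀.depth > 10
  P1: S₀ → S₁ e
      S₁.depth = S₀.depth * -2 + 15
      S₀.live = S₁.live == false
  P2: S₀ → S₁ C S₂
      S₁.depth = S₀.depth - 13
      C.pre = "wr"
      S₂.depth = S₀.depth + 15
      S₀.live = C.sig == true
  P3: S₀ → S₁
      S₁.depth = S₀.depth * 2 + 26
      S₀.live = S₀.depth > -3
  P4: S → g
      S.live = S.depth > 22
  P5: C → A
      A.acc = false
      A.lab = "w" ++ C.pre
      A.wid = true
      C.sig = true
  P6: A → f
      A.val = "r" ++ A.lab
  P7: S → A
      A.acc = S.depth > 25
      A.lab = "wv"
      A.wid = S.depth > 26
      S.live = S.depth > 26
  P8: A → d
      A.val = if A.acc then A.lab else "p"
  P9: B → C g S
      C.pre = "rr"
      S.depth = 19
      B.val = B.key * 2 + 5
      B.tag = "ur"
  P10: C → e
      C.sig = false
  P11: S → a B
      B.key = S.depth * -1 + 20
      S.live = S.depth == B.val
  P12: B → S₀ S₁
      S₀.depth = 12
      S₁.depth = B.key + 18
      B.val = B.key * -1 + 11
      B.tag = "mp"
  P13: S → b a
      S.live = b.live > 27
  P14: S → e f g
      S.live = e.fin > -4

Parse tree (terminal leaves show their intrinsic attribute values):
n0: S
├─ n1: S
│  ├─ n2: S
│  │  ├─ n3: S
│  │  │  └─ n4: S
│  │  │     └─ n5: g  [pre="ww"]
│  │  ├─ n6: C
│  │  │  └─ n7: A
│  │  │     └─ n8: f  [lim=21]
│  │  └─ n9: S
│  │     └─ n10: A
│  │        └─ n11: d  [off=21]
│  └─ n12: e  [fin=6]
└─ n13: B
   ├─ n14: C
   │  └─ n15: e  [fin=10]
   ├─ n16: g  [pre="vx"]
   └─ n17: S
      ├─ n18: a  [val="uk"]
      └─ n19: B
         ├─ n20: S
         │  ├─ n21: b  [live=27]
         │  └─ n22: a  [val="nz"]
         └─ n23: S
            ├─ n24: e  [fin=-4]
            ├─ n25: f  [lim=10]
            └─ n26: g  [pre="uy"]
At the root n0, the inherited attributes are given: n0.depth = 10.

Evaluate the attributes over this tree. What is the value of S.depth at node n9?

1. n0.depth = 10  [given at root]
2. n1.depth = 2  [S₀.depth - 8]
3. n2.depth = 11  [S₀.depth * -2 + 15]
4. n3.depth = -2  [S₀.depth - 13]
5. n4.depth = 22  [S₀.depth * 2 + 26]
6. n5.pre = "ww"  [terminal]
7. n4.live = false  [S.depth > 22]
8. n3.live = true  [S₀.depth > -3]
9. n6.pre = "wr"  ["wr"]
10. n7.acc = false  [false]
11. n7.lab = "wwr"  ["w" ++ C.pre]
12. n7.wid = true  [true]
13. n8.lim = 21  [terminal]
14. n7.val = "rwwr"  ["r" ++ A.lab]
15. n6.sig = true  [true]
16. n9.depth = 26  [S₀.depth + 15]
17. n10.acc = true  [S.depth > 25]
18. n10.lab = "wv"  ["wv"]
19. n10.wid = false  [S.depth > 26]
20. n11.off = 21  [terminal]
21. n10.val = "wv"  [if A.acc then A.lab else "p"]
22. n9.live = false  [S.depth > 26]
23. n2.live = true  [C.sig == true]
24. n12.fin = 6  [terminal]
25. n1.live = false  [S₁.live == false]
26. n13.key = -7  [S₀.depth * -2 + 13]
27. n14.pre = "rr"  ["rr"]
28. n15.fin = 10  [terminal]
29. n14.sig = false  [false]
30. n16.pre = "vx"  [terminal]
31. n17.depth = 19  [19]
32. n18.val = "uk"  [terminal]
33. n19.key = 1  [S.depth * -1 + 20]
34. n20.depth = 12  [12]
35. n21.live = 27  [terminal]
36. n22.val = "nz"  [terminal]
37. n20.live = false  [b.live > 27]
38. n23.depth = 19  [B.key + 18]
39. n24.fin = -4  [terminal]
40. n25.lim = 10  [terminal]
41. n26.pre = "uy"  [terminal]
42. n23.live = false  [e.fin > -4]
43. n19.val = 10  [B.key * -1 + 11]
44. n19.tag = "mp"  ["mp"]
45. n17.live = false  [S.depth == B.val]
46. n13.val = -9  [B.key * 2 + 5]
47. n13.tag = "ur"  ["ur"]
48. n0.live = false  [S₀.depth > 10]

26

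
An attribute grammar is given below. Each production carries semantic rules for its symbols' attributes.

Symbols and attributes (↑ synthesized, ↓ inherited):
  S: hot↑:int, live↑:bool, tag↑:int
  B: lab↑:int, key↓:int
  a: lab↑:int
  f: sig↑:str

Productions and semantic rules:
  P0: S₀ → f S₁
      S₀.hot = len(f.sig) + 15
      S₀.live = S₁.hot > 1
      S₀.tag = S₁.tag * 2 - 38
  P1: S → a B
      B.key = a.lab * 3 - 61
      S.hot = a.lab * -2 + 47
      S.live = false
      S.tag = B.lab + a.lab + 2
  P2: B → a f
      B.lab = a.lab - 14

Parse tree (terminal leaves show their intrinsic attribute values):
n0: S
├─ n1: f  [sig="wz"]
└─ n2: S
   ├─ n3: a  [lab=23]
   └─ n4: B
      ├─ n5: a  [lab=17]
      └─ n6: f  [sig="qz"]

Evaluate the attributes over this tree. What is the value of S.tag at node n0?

18

1. n1.sig = "wz"  [terminal]
2. n3.lab = 23  [terminal]
3. n4.key = 8  [a.lab * 3 - 61]
4. n5.lab = 17  [terminal]
5. n6.sig = "qz"  [terminal]
6. n4.lab = 3  [a.lab - 14]
7. n2.hot = 1  [a.lab * -2 + 47]
8. n2.live = false  [false]
9. n2.tag = 28  [B.lab + a.lab + 2]
10. n0.hot = 17  [len(f.sig) + 15]
11. n0.live = false  [S₁.hot > 1]
12. n0.tag = 18  [S₁.tag * 2 - 38]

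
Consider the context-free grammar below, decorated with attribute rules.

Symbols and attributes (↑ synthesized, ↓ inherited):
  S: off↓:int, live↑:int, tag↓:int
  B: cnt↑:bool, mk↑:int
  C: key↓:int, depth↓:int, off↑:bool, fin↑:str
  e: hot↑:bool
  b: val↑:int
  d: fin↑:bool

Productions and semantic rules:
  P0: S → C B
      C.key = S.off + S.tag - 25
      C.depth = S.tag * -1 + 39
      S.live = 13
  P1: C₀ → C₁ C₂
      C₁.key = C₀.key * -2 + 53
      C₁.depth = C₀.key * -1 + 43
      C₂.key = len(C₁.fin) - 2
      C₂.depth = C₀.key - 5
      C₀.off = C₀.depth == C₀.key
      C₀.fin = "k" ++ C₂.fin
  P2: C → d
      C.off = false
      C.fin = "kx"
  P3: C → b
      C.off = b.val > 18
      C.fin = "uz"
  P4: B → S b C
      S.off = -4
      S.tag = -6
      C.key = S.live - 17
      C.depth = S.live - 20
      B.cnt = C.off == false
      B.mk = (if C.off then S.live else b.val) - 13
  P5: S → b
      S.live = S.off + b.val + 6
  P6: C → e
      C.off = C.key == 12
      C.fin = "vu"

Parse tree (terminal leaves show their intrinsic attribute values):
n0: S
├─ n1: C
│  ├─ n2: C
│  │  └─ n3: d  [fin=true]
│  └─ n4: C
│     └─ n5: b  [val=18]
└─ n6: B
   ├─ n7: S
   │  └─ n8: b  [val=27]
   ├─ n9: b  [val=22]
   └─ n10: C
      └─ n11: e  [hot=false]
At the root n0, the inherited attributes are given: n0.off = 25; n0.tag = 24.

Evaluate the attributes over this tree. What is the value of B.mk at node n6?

1. n0.off = 25  [given at root]
2. n0.tag = 24  [given at root]
3. n1.key = 24  [S.off + S.tag - 25]
4. n1.depth = 15  [S.tag * -1 + 39]
5. n2.key = 5  [C₀.key * -2 + 53]
6. n2.depth = 19  [C₀.key * -1 + 43]
7. n3.fin = true  [terminal]
8. n2.off = false  [false]
9. n2.fin = "kx"  ["kx"]
10. n4.key = 0  [len(C₁.fin) - 2]
11. n4.depth = 19  [C₀.key - 5]
12. n5.val = 18  [terminal]
13. n4.off = false  [b.val > 18]
14. n4.fin = "uz"  ["uz"]
15. n1.off = false  [C₀.depth == C₀.key]
16. n1.fin = "kuz"  ["k" ++ C₂.fin]
17. n7.off = -4  [-4]
18. n7.tag = -6  [-6]
19. n8.val = 27  [terminal]
20. n7.live = 29  [S.off + b.val + 6]
21. n9.val = 22  [terminal]
22. n10.key = 12  [S.live - 17]
23. n10.depth = 9  [S.live - 20]
24. n11.hot = false  [terminal]
25. n10.off = true  [C.key == 12]
26. n10.fin = "vu"  ["vu"]
27. n6.cnt = false  [C.off == false]
28. n6.mk = 16  [(if C.off then S.live else b.val) - 13]
29. n0.live = 13  [13]

16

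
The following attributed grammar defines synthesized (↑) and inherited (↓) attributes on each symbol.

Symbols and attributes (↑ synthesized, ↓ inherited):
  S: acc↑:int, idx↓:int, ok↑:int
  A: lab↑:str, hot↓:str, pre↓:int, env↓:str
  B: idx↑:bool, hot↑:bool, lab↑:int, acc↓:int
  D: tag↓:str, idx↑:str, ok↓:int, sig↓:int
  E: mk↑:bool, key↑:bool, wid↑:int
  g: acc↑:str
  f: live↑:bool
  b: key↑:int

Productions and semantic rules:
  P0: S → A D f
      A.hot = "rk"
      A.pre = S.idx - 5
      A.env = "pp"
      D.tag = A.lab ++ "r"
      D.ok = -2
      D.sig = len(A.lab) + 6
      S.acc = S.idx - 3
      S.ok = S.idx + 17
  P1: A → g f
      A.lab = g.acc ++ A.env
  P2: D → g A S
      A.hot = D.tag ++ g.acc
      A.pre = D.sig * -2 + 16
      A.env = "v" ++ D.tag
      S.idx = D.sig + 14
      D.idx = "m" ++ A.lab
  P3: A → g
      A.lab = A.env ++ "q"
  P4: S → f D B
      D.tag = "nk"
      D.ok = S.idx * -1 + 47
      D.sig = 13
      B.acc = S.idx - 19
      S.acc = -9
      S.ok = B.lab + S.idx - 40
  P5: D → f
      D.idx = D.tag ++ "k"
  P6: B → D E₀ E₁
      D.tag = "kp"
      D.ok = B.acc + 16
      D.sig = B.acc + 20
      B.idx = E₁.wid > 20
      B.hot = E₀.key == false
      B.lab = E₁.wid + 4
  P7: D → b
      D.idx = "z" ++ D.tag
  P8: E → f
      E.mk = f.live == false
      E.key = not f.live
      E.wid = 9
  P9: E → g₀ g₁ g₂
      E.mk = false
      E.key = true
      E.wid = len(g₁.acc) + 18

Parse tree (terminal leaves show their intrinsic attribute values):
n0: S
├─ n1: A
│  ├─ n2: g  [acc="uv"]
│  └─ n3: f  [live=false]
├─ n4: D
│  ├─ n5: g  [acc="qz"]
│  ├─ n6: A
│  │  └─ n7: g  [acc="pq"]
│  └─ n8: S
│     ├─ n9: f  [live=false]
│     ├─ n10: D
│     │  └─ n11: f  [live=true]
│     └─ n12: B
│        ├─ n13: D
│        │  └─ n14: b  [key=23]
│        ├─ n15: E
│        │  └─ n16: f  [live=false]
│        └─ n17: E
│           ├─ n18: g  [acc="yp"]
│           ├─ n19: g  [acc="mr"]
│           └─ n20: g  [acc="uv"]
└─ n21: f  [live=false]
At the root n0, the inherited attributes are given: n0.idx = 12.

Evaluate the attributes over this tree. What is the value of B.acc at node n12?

1. n0.idx = 12  [given at root]
2. n1.hot = "rk"  ["rk"]
3. n1.pre = 7  [S.idx - 5]
4. n1.env = "pp"  ["pp"]
5. n2.acc = "uv"  [terminal]
6. n3.live = false  [terminal]
7. n1.lab = "uvpp"  [g.acc ++ A.env]
8. n4.tag = "uvppr"  [A.lab ++ "r"]
9. n4.ok = -2  [-2]
10. n4.sig = 10  [len(A.lab) + 6]
11. n5.acc = "qz"  [terminal]
12. n6.hot = "uvpprqz"  [D.tag ++ g.acc]
13. n6.pre = -4  [D.sig * -2 + 16]
14. n6.env = "vuvppr"  ["v" ++ D.tag]
15. n7.acc = "pq"  [terminal]
16. n6.lab = "vuvpprq"  [A.env ++ "q"]
17. n8.idx = 24  [D.sig + 14]
18. n9.live = false  [terminal]
19. n10.tag = "nk"  ["nk"]
20. n10.ok = 23  [S.idx * -1 + 47]
21. n10.sig = 13  [13]
22. n11.live = true  [terminal]
23. n10.idx = "nkk"  [D.tag ++ "k"]
24. n12.acc = 5  [S.idx - 19]
25. n13.tag = "kp"  ["kp"]
26. n13.ok = 21  [B.acc + 16]
27. n13.sig = 25  [B.acc + 20]
28. n14.key = 23  [terminal]
29. n13.idx = "zkp"  ["z" ++ D.tag]
30. n16.live = false  [terminal]
31. n15.mk = true  [f.live == false]
32. n15.key = true  [not f.live]
33. n15.wid = 9  [9]
34. n18.acc = "yp"  [terminal]
35. n19.acc = "mr"  [terminal]
36. n20.acc = "uv"  [terminal]
37. n17.mk = false  [false]
38. n17.key = true  [true]
39. n17.wid = 20  [len(g₁.acc) + 18]
40. n12.idx = false  [E₁.wid > 20]
41. n12.hot = false  [E₀.key == false]
42. n12.lab = 24  [E₁.wid + 4]
43. n8.acc = -9  [-9]
44. n8.ok = 8  [B.lab + S.idx - 40]
45. n4.idx = "mvuvpprq"  ["m" ++ A.lab]
46. n21.live = false  [terminal]
47. n0.acc = 9  [S.idx - 3]
48. n0.ok = 29  [S.idx + 17]

5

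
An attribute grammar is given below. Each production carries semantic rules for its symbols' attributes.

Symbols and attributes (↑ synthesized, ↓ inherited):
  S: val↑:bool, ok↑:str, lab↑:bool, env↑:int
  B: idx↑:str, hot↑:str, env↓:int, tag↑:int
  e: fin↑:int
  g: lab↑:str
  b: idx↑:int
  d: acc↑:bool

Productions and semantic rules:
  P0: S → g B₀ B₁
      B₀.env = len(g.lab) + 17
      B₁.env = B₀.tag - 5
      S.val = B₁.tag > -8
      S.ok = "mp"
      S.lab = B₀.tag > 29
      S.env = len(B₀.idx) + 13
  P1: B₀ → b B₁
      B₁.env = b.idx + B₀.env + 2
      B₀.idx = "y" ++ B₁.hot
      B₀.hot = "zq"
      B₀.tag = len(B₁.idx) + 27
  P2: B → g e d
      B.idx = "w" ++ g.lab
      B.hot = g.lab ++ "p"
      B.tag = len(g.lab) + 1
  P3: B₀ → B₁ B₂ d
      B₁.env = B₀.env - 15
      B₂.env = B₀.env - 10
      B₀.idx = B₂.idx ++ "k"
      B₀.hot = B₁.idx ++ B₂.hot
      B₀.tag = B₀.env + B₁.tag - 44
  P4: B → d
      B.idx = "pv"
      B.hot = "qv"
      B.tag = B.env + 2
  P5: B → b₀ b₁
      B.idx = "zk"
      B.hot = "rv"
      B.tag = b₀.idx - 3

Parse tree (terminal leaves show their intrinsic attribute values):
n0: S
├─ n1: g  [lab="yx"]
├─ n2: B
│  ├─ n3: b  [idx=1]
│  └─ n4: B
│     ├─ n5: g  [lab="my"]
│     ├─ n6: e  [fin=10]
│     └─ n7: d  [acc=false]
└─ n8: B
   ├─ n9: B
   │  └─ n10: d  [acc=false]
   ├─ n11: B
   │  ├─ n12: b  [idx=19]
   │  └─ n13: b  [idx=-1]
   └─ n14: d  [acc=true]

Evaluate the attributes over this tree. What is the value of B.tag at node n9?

12

1. n1.lab = "yx"  [terminal]
2. n2.env = 19  [len(g.lab) + 17]
3. n3.idx = 1  [terminal]
4. n4.env = 22  [b.idx + B₀.env + 2]
5. n5.lab = "my"  [terminal]
6. n6.fin = 10  [terminal]
7. n7.acc = false  [terminal]
8. n4.idx = "wmy"  ["w" ++ g.lab]
9. n4.hot = "myp"  [g.lab ++ "p"]
10. n4.tag = 3  [len(g.lab) + 1]
11. n2.idx = "ymyp"  ["y" ++ B₁.hot]
12. n2.hot = "zq"  ["zq"]
13. n2.tag = 30  [len(B₁.idx) + 27]
14. n8.env = 25  [B₀.tag - 5]
15. n9.env = 10  [B₀.env - 15]
16. n10.acc = false  [terminal]
17. n9.idx = "pv"  ["pv"]
18. n9.hot = "qv"  ["qv"]
19. n9.tag = 12  [B.env + 2]
20. n11.env = 15  [B₀.env - 10]
21. n12.idx = 19  [terminal]
22. n13.idx = -1  [terminal]
23. n11.idx = "zk"  ["zk"]
24. n11.hot = "rv"  ["rv"]
25. n11.tag = 16  [b₀.idx - 3]
26. n14.acc = true  [terminal]
27. n8.idx = "zkk"  [B₂.idx ++ "k"]
28. n8.hot = "pvrv"  [B₁.idx ++ B₂.hot]
29. n8.tag = -7  [B₀.env + B₁.tag - 44]
30. n0.val = true  [B₁.tag > -8]
31. n0.ok = "mp"  ["mp"]
32. n0.lab = true  [B₀.tag > 29]
33. n0.env = 17  [len(B₀.idx) + 13]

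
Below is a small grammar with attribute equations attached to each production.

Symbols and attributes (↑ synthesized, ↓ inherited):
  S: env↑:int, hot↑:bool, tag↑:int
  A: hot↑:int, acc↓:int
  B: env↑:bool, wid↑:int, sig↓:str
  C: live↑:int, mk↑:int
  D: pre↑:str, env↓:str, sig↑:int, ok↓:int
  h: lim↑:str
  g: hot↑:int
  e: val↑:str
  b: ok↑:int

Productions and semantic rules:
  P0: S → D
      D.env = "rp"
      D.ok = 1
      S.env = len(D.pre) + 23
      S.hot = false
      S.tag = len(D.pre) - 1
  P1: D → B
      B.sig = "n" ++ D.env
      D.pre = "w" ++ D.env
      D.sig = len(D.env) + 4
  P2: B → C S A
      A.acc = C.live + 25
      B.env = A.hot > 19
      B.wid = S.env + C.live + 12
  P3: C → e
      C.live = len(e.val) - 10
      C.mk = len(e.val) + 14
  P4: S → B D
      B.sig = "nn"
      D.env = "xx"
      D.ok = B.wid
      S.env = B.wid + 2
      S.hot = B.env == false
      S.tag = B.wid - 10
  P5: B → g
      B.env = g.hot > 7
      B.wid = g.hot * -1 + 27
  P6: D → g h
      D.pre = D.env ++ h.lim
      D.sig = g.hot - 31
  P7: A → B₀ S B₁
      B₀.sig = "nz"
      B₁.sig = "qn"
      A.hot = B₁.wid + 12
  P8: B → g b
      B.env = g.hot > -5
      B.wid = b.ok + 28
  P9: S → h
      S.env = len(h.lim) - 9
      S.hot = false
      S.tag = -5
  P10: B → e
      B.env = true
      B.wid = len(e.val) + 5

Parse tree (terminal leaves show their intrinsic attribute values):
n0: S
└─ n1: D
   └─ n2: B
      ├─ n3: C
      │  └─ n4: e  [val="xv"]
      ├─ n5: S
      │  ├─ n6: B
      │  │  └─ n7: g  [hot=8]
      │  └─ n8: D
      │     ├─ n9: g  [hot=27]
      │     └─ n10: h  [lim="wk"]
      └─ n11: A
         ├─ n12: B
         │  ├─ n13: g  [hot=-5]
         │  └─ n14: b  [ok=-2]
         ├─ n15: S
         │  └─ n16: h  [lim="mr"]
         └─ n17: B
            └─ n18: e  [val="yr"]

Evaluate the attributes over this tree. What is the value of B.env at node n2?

1. n1.env = "rp"  ["rp"]
2. n1.ok = 1  [1]
3. n2.sig = "nrp"  ["n" ++ D.env]
4. n4.val = "xv"  [terminal]
5. n3.live = -8  [len(e.val) - 10]
6. n3.mk = 16  [len(e.val) + 14]
7. n6.sig = "nn"  ["nn"]
8. n7.hot = 8  [terminal]
9. n6.env = true  [g.hot > 7]
10. n6.wid = 19  [g.hot * -1 + 27]
11. n8.env = "xx"  ["xx"]
12. n8.ok = 19  [B.wid]
13. n9.hot = 27  [terminal]
14. n10.lim = "wk"  [terminal]
15. n8.pre = "xxwk"  [D.env ++ h.lim]
16. n8.sig = -4  [g.hot - 31]
17. n5.env = 21  [B.wid + 2]
18. n5.hot = false  [B.env == false]
19. n5.tag = 9  [B.wid - 10]
20. n11.acc = 17  [C.live + 25]
21. n12.sig = "nz"  ["nz"]
22. n13.hot = -5  [terminal]
23. n14.ok = -2  [terminal]
24. n12.env = false  [g.hot > -5]
25. n12.wid = 26  [b.ok + 28]
26. n16.lim = "mr"  [terminal]
27. n15.env = -7  [len(h.lim) - 9]
28. n15.hot = false  [false]
29. n15.tag = -5  [-5]
30. n17.sig = "qn"  ["qn"]
31. n18.val = "yr"  [terminal]
32. n17.env = true  [true]
33. n17.wid = 7  [len(e.val) + 5]
34. n11.hot = 19  [B₁.wid + 12]
35. n2.env = false  [A.hot > 19]
36. n2.wid = 25  [S.env + C.live + 12]
37. n1.pre = "wrp"  ["w" ++ D.env]
38. n1.sig = 6  [len(D.env) + 4]
39. n0.env = 26  [len(D.pre) + 23]
40. n0.hot = false  [false]
41. n0.tag = 2  [len(D.pre) - 1]

false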